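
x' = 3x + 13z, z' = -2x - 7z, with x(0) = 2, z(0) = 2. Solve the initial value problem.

x(t) = 36e^(-2t)sin(t) + 2e^(-2t)cos(t), z(t) = -14e^(-2t)sin(t) + 2e^(-2t)cos(t)

Coefficient matrix A = [[3, 13], [-2, -7]].
Characteristic polynomial det(A - λI) = λ^2 + 4λ + 5 = 0.
Eigenvalues λ = -2 ± i (complex conjugate pair).
For λ=-2+i: an eigenvector is (2,-1) - i(-3,1) = (2 + 3i, -1 - i).
A real fundamental pair from Re and Im of e^((-2+i)t)v: X_1 = e^(-2t)(cos(t)·(2,-1) + sin(t)·(-3,1)), X_2 = e^(-2t)(sin(t)·(2,-1) - cos(t)·(-3,1)).
General solution: C_1X_1 + C_2X_2.
Applying x(0)=2, z(0)=2 gives C_1=-8, C_2=6.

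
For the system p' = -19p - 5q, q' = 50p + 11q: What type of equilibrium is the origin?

stable spiral

A = [[-19,-5],[50,11]]; det(A-λI) = λ^2 + 8λ + 41.
λ = -4 ± 5i: negative real part.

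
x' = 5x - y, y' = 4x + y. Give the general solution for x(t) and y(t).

x(t) = c_1e^(3t) + c_2te^(3t), y(t) = 2c_1e^(3t) + 2c_2te^(3t) - c_2e^(3t)

Coefficient matrix A = [[5, -1], [4, 1]].
Characteristic polynomial det(A - λI) = λ^2 - 6λ + 9 = 0.
Single eigenvalue λ = 3 with algebraic multiplicity 2.
Eigenvector v = (1,2); generalized eigenvector w with (A-λI)w=v is (0,-1).
General solution: e^(3t)[c_1·v + c_2·(t·v + w)].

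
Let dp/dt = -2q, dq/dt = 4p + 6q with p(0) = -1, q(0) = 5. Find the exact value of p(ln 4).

-976

A = [[0,-2],[4,6]]; eigenvalues λ = 4, 2.
Eigenvectors: (-1,2) for λ=4, (-1,1) for λ=2.
From the initial condition, c_1 = 4, c_2 = -3.
p(ln 4) = (4)(4^4)(-1) + (-3)(4^2)(-1) = -976.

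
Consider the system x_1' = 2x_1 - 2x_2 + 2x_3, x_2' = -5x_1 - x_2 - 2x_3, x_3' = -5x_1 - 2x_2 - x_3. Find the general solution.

Coefficient matrix A = [[2, -2, 2], [-5, -1, -2], [-5, -2, -1]].
det(A - λI) = 0 gives eigenvalues λ = 1, 2, -3.
For λ=1: eigenvector (2,-2,-3).
For λ=2: eigenvector (1,-1,-1).
For λ=-3: eigenvector (0,1,1).
General solution: K_1e^(t)(2,-2,-3) + K_2e^(2t)(1,-1,-1) + K_3e^(-3t)(0,1,1).

x_1(t) = 2K_1e^(t) + K_2e^(2t), x_2(t) = -2K_1e^(t) - K_2e^(2t) + K_3e^(-3t), x_3(t) = -3K_1e^(t) - K_2e^(2t) + K_3e^(-3t)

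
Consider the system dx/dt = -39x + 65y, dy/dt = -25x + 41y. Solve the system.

Coefficient matrix A = [[-39, 65], [-25, 41]].
Characteristic polynomial det(A - λI) = λ^2 - 2λ + 26 = 0.
Eigenvalues λ = 1 ± 5i (complex conjugate pair).
For λ=1+5i: an eigenvector is (2,1) - i(-3,-2) = (2 + 3i, 1 + 2i).
A real fundamental pair from Re and Im of e^((1+5i)t)v: X_1 = e^(t)(cos(5t)·(2,1) + sin(5t)·(-3,-2)), X_2 = e^(t)(sin(5t)·(2,1) - cos(5t)·(-3,-2)).
General solution: C_1X_1 + C_2X_2.

x(t) = -3C_1e^(t)sin(5t) + 2C_1e^(t)cos(5t) + 2C_2e^(t)sin(5t) + 3C_2e^(t)cos(5t), y(t) = -2C_1e^(t)sin(5t) + C_1e^(t)cos(5t) + C_2e^(t)sin(5t) + 2C_2e^(t)cos(5t)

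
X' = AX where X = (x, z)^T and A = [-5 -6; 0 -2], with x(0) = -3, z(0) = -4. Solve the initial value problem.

x(t) = 8e^(-2t) - 11e^(-5t), z(t) = -4e^(-2t)

Coefficient matrix A = [[-5, -6], [0, -2]].
Characteristic polynomial det(A - λI) = λ^2 + 7λ + 10 = 0.
Eigenvalues λ = -2, -5.
For λ=-2: (A-λI) row 1 is [-3, -6], so an eigenvector is (-2, 1).
For λ=-5: (A-λI) row 1 is [0, -6], so an eigenvector is (1, 0).
General solution: c_1e^(-2t)(-2,1) + c_2e^(-5t)(1,0).
Applying x(0)=-3, z(0)=-4 gives c_1=-4, c_2=-11.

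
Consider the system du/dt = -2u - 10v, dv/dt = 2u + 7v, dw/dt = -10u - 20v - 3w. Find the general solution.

Coefficient matrix A = [[-2, -10, 0], [2, 7, 0], [-10, -20, -3]].
det(A - λI) = 0 gives eigenvalues λ = 2, 3, -3.
For λ=2: eigenvector (5,-2,-2).
For λ=3: eigenvector (-2,1,0).
For λ=-3: eigenvector (0,0,1).
General solution: c_1e^(2t)(5,-2,-2) + c_2e^(3t)(-2,1,0) + c_3e^(-3t)(0,0,1).

u(t) = 5c_1e^(2t) - 2c_2e^(3t), v(t) = -2c_1e^(2t) + c_2e^(3t), w(t) = -2c_1e^(2t) + c_3e^(-3t)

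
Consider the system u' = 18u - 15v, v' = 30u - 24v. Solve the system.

u(t) = 2K_1e^(-3t)sin(3t) + K_1e^(-3t)cos(3t) + K_2e^(-3t)sin(3t) - 2K_2e^(-3t)cos(3t), v(t) = 3K_1e^(-3t)sin(3t) + K_1e^(-3t)cos(3t) + K_2e^(-3t)sin(3t) - 3K_2e^(-3t)cos(3t)

Coefficient matrix A = [[18, -15], [30, -24]].
Characteristic polynomial det(A - λI) = λ^2 + 6λ + 18 = 0.
Eigenvalues λ = -3 ± 3i (complex conjugate pair).
For λ=-3+3i: an eigenvector is (1,1) - i(2,3) = (1 - 2i, 1 - 3i).
A real fundamental pair from Re and Im of e^((-3+3i)t)v: X_1 = e^(-3t)(cos(3t)·(1,1) + sin(3t)·(2,3)), X_2 = e^(-3t)(sin(3t)·(1,1) - cos(3t)·(2,3)).
General solution: K_1X_1 + K_2X_2.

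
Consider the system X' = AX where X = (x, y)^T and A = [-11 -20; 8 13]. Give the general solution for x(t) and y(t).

x(t) = -2C_1e^(t)sin(4t) - C_1e^(t)cos(4t) - C_2e^(t)sin(4t) + 2C_2e^(t)cos(4t), y(t) = C_1e^(t)sin(4t) + C_1e^(t)cos(4t) + C_2e^(t)sin(4t) - C_2e^(t)cos(4t)

Coefficient matrix A = [[-11, -20], [8, 13]].
Characteristic polynomial det(A - λI) = λ^2 - 2λ + 17 = 0.
Eigenvalues λ = 1 ± 4i (complex conjugate pair).
For λ=1+4i: an eigenvector is (-1,1) - i(-2,1) = (-1 + 2i, 1 - i).
A real fundamental pair from Re and Im of e^((1+4i)t)v: X_1 = e^(t)(cos(4t)·(-1,1) + sin(4t)·(-2,1)), X_2 = e^(t)(sin(4t)·(-1,1) - cos(4t)·(-2,1)).
General solution: C_1X_1 + C_2X_2.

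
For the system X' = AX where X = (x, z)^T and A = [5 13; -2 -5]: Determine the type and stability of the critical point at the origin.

center

A = [[5,13],[-2,-5]]; det(A-λI) = λ^2 + 1.
λ = 0 ± i: zero real part.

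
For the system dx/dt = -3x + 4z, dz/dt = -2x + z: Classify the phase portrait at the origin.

A = [[-3,4],[-2,1]]; det(A-λI) = λ^2 + 2λ + 5.
λ = -1 ± 2i: negative real part.

stable spiral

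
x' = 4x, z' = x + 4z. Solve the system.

x(t) = K_2e^(4t), z(t) = K_1e^(4t) + K_2te^(4t) + 2K_2e^(4t)

Coefficient matrix A = [[4, 0], [1, 4]].
Characteristic polynomial det(A - λI) = λ^2 - 8λ + 16 = 0.
Single eigenvalue λ = 4 with algebraic multiplicity 2.
Eigenvector v = (0,1); generalized eigenvector w with (A-λI)w=v is (1,2).
General solution: e^(4t)[K_1·v + K_2·(t·v + w)].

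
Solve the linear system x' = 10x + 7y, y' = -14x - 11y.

Coefficient matrix A = [[10, 7], [-14, -11]].
Characteristic polynomial det(A - λI) = λ^2 + λ - 12 = 0.
Eigenvalues λ = 3, -4.
For λ=3: (A-λI) row 1 is [7, 7], so an eigenvector is (-1, 1).
For λ=-4: (A-λI) row 1 is [14, 7], so an eigenvector is (1, -2).
General solution: K_1e^(3t)(-1,1) + K_2e^(-4t)(1,-2).

x(t) = -K_1e^(3t) + K_2e^(-4t), y(t) = K_1e^(3t) - 2K_2e^(-4t)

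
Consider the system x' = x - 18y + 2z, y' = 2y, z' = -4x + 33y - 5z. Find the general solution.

Coefficient matrix A = [[1, -18, 2], [0, 2, 0], [-4, 33, -5]].
det(A - λI) = 0 gives eigenvalues λ = -3, 2, -1.
For λ=-3: eigenvector (1,0,-2).
For λ=2: eigenvector (-4,1,7).
For λ=-1: eigenvector (1,0,-1).
General solution: K_1e^(-3t)(1,0,-2) + K_2e^(2t)(-4,1,7) + K_3e^(-t)(1,0,-1).

x(t) = K_1e^(-3t) - 4K_2e^(2t) + K_3e^(-t), y(t) = K_2e^(2t), z(t) = -2K_1e^(-3t) + 7K_2e^(2t) - K_3e^(-t)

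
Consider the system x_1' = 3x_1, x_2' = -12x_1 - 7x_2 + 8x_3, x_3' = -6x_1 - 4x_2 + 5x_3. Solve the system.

x_1(t) = K_2e^(3t), x_2(t) = -K_1e^(t) - 2K_2e^(3t) + 2K_3e^(-3t), x_3(t) = -K_1e^(t) - K_2e^(3t) + K_3e^(-3t)

Coefficient matrix A = [[3, 0, 0], [-12, -7, 8], [-6, -4, 5]].
det(A - λI) = 0 gives eigenvalues λ = 1, 3, -3.
For λ=1: eigenvector (0,-1,-1).
For λ=3: eigenvector (1,-2,-1).
For λ=-3: eigenvector (0,2,1).
General solution: K_1e^(t)(0,-1,-1) + K_2e^(3t)(1,-2,-1) + K_3e^(-3t)(0,2,1).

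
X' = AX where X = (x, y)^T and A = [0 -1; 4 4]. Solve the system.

x(t) = -c_1e^(2t) - c_2te^(2t), y(t) = 2c_1e^(2t) + 2c_2te^(2t) + c_2e^(2t)

Coefficient matrix A = [[0, -1], [4, 4]].
Characteristic polynomial det(A - λI) = λ^2 - 4λ + 4 = 0.
Single eigenvalue λ = 2 with algebraic multiplicity 2.
Eigenvector v = (-1,2); generalized eigenvector w with (A-λI)w=v is (0,1).
General solution: e^(2t)[c_1·v + c_2·(t·v + w)].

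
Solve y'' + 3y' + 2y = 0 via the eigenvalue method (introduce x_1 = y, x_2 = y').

Let x_1 = y, x_2 = y'. Then x_1' = x_2 and x_2' = -2x_1 - 3x_2.
A = [[0,1],[-2,-3]]; det(A-λI) = λ^2 + 3λ + 2.
Eigenvalues λ = -1, -2 with eigenvectors (1,-1), (1,-2).

y(t) = c_1e^(-t) + c_2e^(-2t)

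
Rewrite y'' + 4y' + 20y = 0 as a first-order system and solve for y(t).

Let x_1 = y, x_2 = y'. Then x_1' = x_2 and x_2' = -20x_1 - 4x_2.
A = [[0,1],[-20,-4]]; det(A-λI) = λ^2 + 4λ + 20.
Eigenvalues λ = -2 ± 4i.

y(t) = K_1e^(-2t)cos(4t) + K_2e^(-2t)sin(4t)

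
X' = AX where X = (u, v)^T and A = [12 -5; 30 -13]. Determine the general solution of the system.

Coefficient matrix A = [[12, -5], [30, -13]].
Characteristic polynomial det(A - λI) = λ^2 + λ - 6 = 0.
Eigenvalues λ = 2, -3.
For λ=2: (A-λI) row 1 is [10, -5], so an eigenvector is (1, 2).
For λ=-3: (A-λI) row 1 is [15, -5], so an eigenvector is (1, 3).
General solution: c_1e^(2t)(1,2) + c_2e^(-3t)(1,3).

u(t) = c_1e^(2t) + c_2e^(-3t), v(t) = 2c_1e^(2t) + 3c_2e^(-3t)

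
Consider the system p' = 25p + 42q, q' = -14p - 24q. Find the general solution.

p(t) = -3K_1e^(-3t) + 2K_2e^(4t), q(t) = 2K_1e^(-3t) - K_2e^(4t)

Coefficient matrix A = [[25, 42], [-14, -24]].
Characteristic polynomial det(A - λI) = λ^2 - λ - 12 = 0.
Eigenvalues λ = -3, 4.
For λ=-3: (A-λI) row 1 is [28, 42], so an eigenvector is (-3, 2).
For λ=4: (A-λI) row 1 is [21, 42], so an eigenvector is (2, -1).
General solution: K_1e^(-3t)(-3,2) + K_2e^(4t)(2,-1).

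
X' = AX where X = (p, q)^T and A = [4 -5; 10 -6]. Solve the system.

Coefficient matrix A = [[4, -5], [10, -6]].
Characteristic polynomial det(A - λI) = λ^2 + 2λ + 26 = 0.
Eigenvalues λ = -1 ± 5i (complex conjugate pair).
For λ=-1+5i: an eigenvector is (0,1) - i(-1,-1) = (0 + i, 1 + i).
A real fundamental pair from Re and Im of e^((-1+5i)t)v: X_1 = e^(-t)(cos(5t)·(0,1) + sin(5t)·(-1,-1)), X_2 = e^(-t)(sin(5t)·(0,1) - cos(5t)·(-1,-1)).
General solution: c_1X_1 + c_2X_2.

p(t) = -c_1e^(-t)sin(5t) + c_2e^(-t)cos(5t), q(t) = -c_1e^(-t)sin(5t) + c_1e^(-t)cos(5t) + c_2e^(-t)sin(5t) + c_2e^(-t)cos(5t)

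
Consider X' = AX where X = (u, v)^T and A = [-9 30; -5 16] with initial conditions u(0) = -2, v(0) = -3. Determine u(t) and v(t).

Coefficient matrix A = [[-9, 30], [-5, 16]].
Characteristic polynomial det(A - λI) = λ^2 - 7λ + 6 = 0.
Eigenvalues λ = 6, 1.
For λ=6: (A-λI) row 1 is [-15, 30], so an eigenvector is (-2, -1).
For λ=1: (A-λI) row 1 is [-10, 30], so an eigenvector is (-3, -1).
General solution: K_1e^(6t)(-2,-1) + K_2e^(t)(-3,-1).
Applying u(0)=-2, v(0)=-3 gives K_1=7, K_2=-4.

u(t) = -14e^(6t) + 12e^(t), v(t) = -7e^(6t) + 4e^(t)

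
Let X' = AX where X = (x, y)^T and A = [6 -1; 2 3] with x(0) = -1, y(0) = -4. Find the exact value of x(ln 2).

A = [[6,-1],[2,3]]; eigenvalues λ = 4, 5.
Eigenvectors: (1,2) for λ=4, (1,1) for λ=5.
From the initial condition, c_1 = -3, c_2 = 2.
x(ln 2) = (-3)(2^4)(1) + (2)(2^5)(1) = 16.

16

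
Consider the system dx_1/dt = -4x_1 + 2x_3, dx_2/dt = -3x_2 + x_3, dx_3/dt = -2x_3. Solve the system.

x_1(t) = c_1e^(-2t) + c_3e^(-4t), x_2(t) = c_1e^(-2t) + c_2e^(-3t), x_3(t) = c_1e^(-2t)

Coefficient matrix A = [[-4, 0, 2], [0, -3, 1], [0, 0, -2]].
det(A - λI) = 0 gives eigenvalues λ = -2, -3, -4.
For λ=-2: eigenvector (1,1,1).
For λ=-3: eigenvector (0,1,0).
For λ=-4: eigenvector (1,0,0).
General solution: c_1e^(-2t)(1,1,1) + c_2e^(-3t)(0,1,0) + c_3e^(-4t)(1,0,0).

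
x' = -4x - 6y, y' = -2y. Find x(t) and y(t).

x(t) = -3K_1e^(-2t) - K_2e^(-4t), y(t) = K_1e^(-2t)

Coefficient matrix A = [[-4, -6], [0, -2]].
Characteristic polynomial det(A - λI) = λ^2 + 6λ + 8 = 0.
Eigenvalues λ = -2, -4.
For λ=-2: (A-λI) row 1 is [-2, -6], so an eigenvector is (-3, 1).
For λ=-4: (A-λI) row 1 is [0, -6], so an eigenvector is (-1, 0).
General solution: K_1e^(-2t)(-3,1) + K_2e^(-4t)(-1,0).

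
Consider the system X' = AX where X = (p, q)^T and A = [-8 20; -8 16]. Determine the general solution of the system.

p(t) = -2K_1e^(4t)sin(4t) - K_1e^(4t)cos(4t) - K_2e^(4t)sin(4t) + 2K_2e^(4t)cos(4t), q(t) = -K_1e^(4t)sin(4t) - K_1e^(4t)cos(4t) - K_2e^(4t)sin(4t) + K_2e^(4t)cos(4t)

Coefficient matrix A = [[-8, 20], [-8, 16]].
Characteristic polynomial det(A - λI) = λ^2 - 8λ + 32 = 0.
Eigenvalues λ = 4 ± 4i (complex conjugate pair).
For λ=4+4i: an eigenvector is (-1,-1) - i(-2,-1) = (-1 + 2i, -1 + i).
A real fundamental pair from Re and Im of e^((4+4i)t)v: X_1 = e^(4t)(cos(4t)·(-1,-1) + sin(4t)·(-2,-1)), X_2 = e^(4t)(sin(4t)·(-1,-1) - cos(4t)·(-2,-1)).
General solution: K_1X_1 + K_2X_2.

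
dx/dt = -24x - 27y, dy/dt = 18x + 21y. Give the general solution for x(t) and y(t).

Coefficient matrix A = [[-24, -27], [18, 21]].
Characteristic polynomial det(A - λI) = λ^2 + 3λ - 18 = 0.
Eigenvalues λ = 3, -6.
For λ=3: (A-λI) row 1 is [-27, -27], so an eigenvector is (1, -1).
For λ=-6: (A-λI) row 1 is [-18, -27], so an eigenvector is (-3, 2).
General solution: c_1e^(3t)(1,-1) + c_2e^(-6t)(-3,2).

x(t) = c_1e^(3t) - 3c_2e^(-6t), y(t) = -c_1e^(3t) + 2c_2e^(-6t)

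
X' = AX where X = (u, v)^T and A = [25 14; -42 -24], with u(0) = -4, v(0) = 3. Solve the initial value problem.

Coefficient matrix A = [[25, 14], [-42, -24]].
Characteristic polynomial det(A - λI) = λ^2 - λ - 12 = 0.
Eigenvalues λ = 4, -3.
For λ=4: (A-λI) row 1 is [21, 14], so an eigenvector is (2, -3).
For λ=-3: (A-λI) row 1 is [28, 14], so an eigenvector is (-1, 2).
General solution: c_1e^(4t)(2,-3) + c_2e^(-3t)(-1,2).
Applying u(0)=-4, v(0)=3 gives c_1=-5, c_2=-6.

u(t) = -10e^(4t) + 6e^(-3t), v(t) = 15e^(4t) - 12e^(-3t)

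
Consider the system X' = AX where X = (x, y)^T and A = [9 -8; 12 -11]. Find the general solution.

x(t) = 2c_1e^(-3t) + c_2e^(t), y(t) = 3c_1e^(-3t) + c_2e^(t)

Coefficient matrix A = [[9, -8], [12, -11]].
Characteristic polynomial det(A - λI) = λ^2 + 2λ - 3 = 0.
Eigenvalues λ = -3, 1.
For λ=-3: (A-λI) row 1 is [12, -8], so an eigenvector is (2, 3).
For λ=1: (A-λI) row 1 is [8, -8], so an eigenvector is (1, 1).
General solution: c_1e^(-3t)(2,3) + c_2e^(t)(1,1).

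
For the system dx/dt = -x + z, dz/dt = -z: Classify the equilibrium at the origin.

A = [[-1,1],[0,-1]]; det(A-λI) = λ^2 + 2λ + 1.
repeated λ = -1 with a single eigenvector.

stable improper node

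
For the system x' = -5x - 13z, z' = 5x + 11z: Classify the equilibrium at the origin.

unstable spiral

A = [[-5,-13],[5,11]]; det(A-λI) = λ^2 - 6λ + 10.
λ = 3 ± i: positive real part.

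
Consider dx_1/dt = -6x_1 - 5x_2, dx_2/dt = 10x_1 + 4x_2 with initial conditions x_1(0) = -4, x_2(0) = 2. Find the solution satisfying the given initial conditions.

x_1(t) = 2e^(-t)sin(5t) - 4e^(-t)cos(5t), x_2(t) = -6e^(-t)sin(5t) + 2e^(-t)cos(5t)

Coefficient matrix A = [[-6, -5], [10, 4]].
Characteristic polynomial det(A - λI) = λ^2 + 2λ + 26 = 0.
Eigenvalues λ = -1 ± 5i (complex conjugate pair).
For λ=-1+5i: an eigenvector is (-1,1) - i(0,-1) = (-1, 1 + i).
A real fundamental pair from Re and Im of e^((-1+5i)t)v: X_1 = e^(-t)(cos(5t)·(-1,1) + sin(5t)·(0,-1)), X_2 = e^(-t)(sin(5t)·(-1,1) - cos(5t)·(0,-1)).
General solution: c_1X_1 + c_2X_2.
Applying x_1(0)=-4, x_2(0)=2 gives c_1=4, c_2=-2.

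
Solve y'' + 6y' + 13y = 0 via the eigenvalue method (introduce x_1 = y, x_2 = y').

Let x_1 = y, x_2 = y'. Then x_1' = x_2 and x_2' = -13x_1 - 6x_2.
A = [[0,1],[-13,-6]]; det(A-λI) = λ^2 + 6λ + 13.
Eigenvalues λ = -3 ± 2i.

y(t) = C_1e^(-3t)cos(2t) + C_2e^(-3t)sin(2t)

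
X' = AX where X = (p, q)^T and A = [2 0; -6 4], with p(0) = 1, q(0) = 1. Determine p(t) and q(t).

Coefficient matrix A = [[2, 0], [-6, 4]].
Characteristic polynomial det(A - λI) = λ^2 - 6λ + 8 = 0.
Eigenvalues λ = 4, 2.
For λ=4: (A-λI) row 1 is [-2, 0], so an eigenvector is (0, -1).
For λ=2: (A-λI) row 2 is [-6, 2], so an eigenvector is (1, 3).
General solution: C_1e^(4t)(0,-1) + C_2e^(2t)(1,3).
Applying p(0)=1, q(0)=1 gives C_1=2, C_2=1.

p(t) = e^(2t), q(t) = -2e^(4t) + 3e^(2t)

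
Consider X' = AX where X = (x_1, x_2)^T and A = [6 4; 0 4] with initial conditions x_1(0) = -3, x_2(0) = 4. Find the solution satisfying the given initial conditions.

x_1(t) = 5e^(6t) - 8e^(4t), x_2(t) = 4e^(4t)

Coefficient matrix A = [[6, 4], [0, 4]].
Characteristic polynomial det(A - λI) = λ^2 - 10λ + 24 = 0.
Eigenvalues λ = 6, 4.
For λ=6: (A-λI) row 1 is [0, 4], so an eigenvector is (1, 0).
For λ=4: (A-λI) row 1 is [2, 4], so an eigenvector is (2, -1).
General solution: c_1e^(6t)(1,0) + c_2e^(4t)(2,-1).
Applying x_1(0)=-3, x_2(0)=4 gives c_1=5, c_2=-4.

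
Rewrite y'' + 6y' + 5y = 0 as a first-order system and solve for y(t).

Let x_1 = y, x_2 = y'. Then x_1' = x_2 and x_2' = -5x_1 - 6x_2.
A = [[0,1],[-5,-6]]; det(A-λI) = λ^2 + 6λ + 5.
Eigenvalues λ = -1, -5 with eigenvectors (1,-1), (1,-5).

y(t) = K_1e^(-t) + K_2e^(-5t)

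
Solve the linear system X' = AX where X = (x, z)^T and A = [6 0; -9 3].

x(t) = -C_2e^(6t), z(t) = C_1e^(3t) + 3C_2e^(6t)

Coefficient matrix A = [[6, 0], [-9, 3]].
Characteristic polynomial det(A - λI) = λ^2 - 9λ + 18 = 0.
Eigenvalues λ = 3, 6.
For λ=3: (A-λI) row 1 is [3, 0], so an eigenvector is (0, 1).
For λ=6: (A-λI) row 2 is [-9, -3], so an eigenvector is (-1, 3).
General solution: C_1e^(3t)(0,1) + C_2e^(6t)(-1,3).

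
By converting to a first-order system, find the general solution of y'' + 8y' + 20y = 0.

Let x_1 = y, x_2 = y'. Then x_1' = x_2 and x_2' = -20x_1 - 8x_2.
A = [[0,1],[-20,-8]]; det(A-λI) = λ^2 + 8λ + 20.
Eigenvalues λ = -4 ± 2i.

y(t) = K_1e^(-4t)cos(2t) + K_2e^(-4t)sin(2t)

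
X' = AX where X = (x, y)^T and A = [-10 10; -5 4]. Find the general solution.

x(t) = 3c_1e^(-3t)sin(t) + c_1e^(-3t)cos(t) + c_2e^(-3t)sin(t) - 3c_2e^(-3t)cos(t), y(t) = 2c_1e^(-3t)sin(t) + c_1e^(-3t)cos(t) + c_2e^(-3t)sin(t) - 2c_2e^(-3t)cos(t)

Coefficient matrix A = [[-10, 10], [-5, 4]].
Characteristic polynomial det(A - λI) = λ^2 + 6λ + 10 = 0.
Eigenvalues λ = -3 ± i (complex conjugate pair).
For λ=-3+i: an eigenvector is (1,1) - i(3,2) = (1 - 3i, 1 - 2i).
A real fundamental pair from Re and Im of e^((-3+i)t)v: X_1 = e^(-3t)(cos(t)·(1,1) + sin(t)·(3,2)), X_2 = e^(-3t)(sin(t)·(1,1) - cos(t)·(3,2)).
General solution: c_1X_1 + c_2X_2.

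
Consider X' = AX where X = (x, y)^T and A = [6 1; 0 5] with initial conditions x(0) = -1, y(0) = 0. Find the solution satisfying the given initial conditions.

x(t) = -e^(6t), y(t) = 0

Coefficient matrix A = [[6, 1], [0, 5]].
Characteristic polynomial det(A - λI) = λ^2 - 11λ + 30 = 0.
Eigenvalues λ = 6, 5.
For λ=6: (A-λI) row 1 is [0, 1], so an eigenvector is (1, 0).
For λ=5: (A-λI) row 1 is [1, 1], so an eigenvector is (-1, 1).
General solution: K_1e^(6t)(1,0) + K_2e^(5t)(-1,1).
Applying x(0)=-1, y(0)=0 gives K_1=-1, K_2=0.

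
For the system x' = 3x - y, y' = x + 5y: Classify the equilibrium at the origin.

unstable improper node

A = [[3,-1],[1,5]]; det(A-λI) = λ^2 - 8λ + 16.
repeated λ = 4 with a single eigenvector.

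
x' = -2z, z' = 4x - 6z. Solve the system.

x(t) = -C_1e^(-2t) - C_2e^(-4t), z(t) = -C_1e^(-2t) - 2C_2e^(-4t)

Coefficient matrix A = [[0, -2], [4, -6]].
Characteristic polynomial det(A - λI) = λ^2 + 6λ + 8 = 0.
Eigenvalues λ = -2, -4.
For λ=-2: (A-λI) row 1 is [2, -2], so an eigenvector is (-1, -1).
For λ=-4: (A-λI) row 1 is [4, -2], so an eigenvector is (-1, -2).
General solution: C_1e^(-2t)(-1,-1) + C_2e^(-4t)(-1,-2).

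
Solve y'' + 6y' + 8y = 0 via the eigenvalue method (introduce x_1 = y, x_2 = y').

Let x_1 = y, x_2 = y'. Then x_1' = x_2 and x_2' = -8x_1 - 6x_2.
A = [[0,1],[-8,-6]]; det(A-λI) = λ^2 + 6λ + 8.
Eigenvalues λ = -2, -4 with eigenvectors (1,-2), (1,-4).

y(t) = K_1e^(-2t) + K_2e^(-4t)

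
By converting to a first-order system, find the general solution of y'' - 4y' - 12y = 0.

y(t) = K_1e^(6t) + K_2e^(-2t)

Let x_1 = y, x_2 = y'. Then x_1' = x_2 and x_2' = 12x_1 + 4x_2.
A = [[0,1],[12,4]]; det(A-λI) = λ^2 - 4λ - 12.
Eigenvalues λ = 6, -2 with eigenvectors (1,6), (1,-2).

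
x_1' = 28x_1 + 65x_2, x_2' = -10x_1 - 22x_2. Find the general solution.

x_1(t) = 2C_1e^(3t)sin(5t) + 3C_1e^(3t)cos(5t) + 3C_2e^(3t)sin(5t) - 2C_2e^(3t)cos(5t), x_2(t) = -C_1e^(3t)sin(5t) - C_1e^(3t)cos(5t) - C_2e^(3t)sin(5t) + C_2e^(3t)cos(5t)

Coefficient matrix A = [[28, 65], [-10, -22]].
Characteristic polynomial det(A - λI) = λ^2 - 6λ + 34 = 0.
Eigenvalues λ = 3 ± 5i (complex conjugate pair).
For λ=3+5i: an eigenvector is (3,-1) - i(2,-1) = (3 - 2i, -1 + i).
A real fundamental pair from Re and Im of e^((3+5i)t)v: X_1 = e^(3t)(cos(5t)·(3,-1) + sin(5t)·(2,-1)), X_2 = e^(3t)(sin(5t)·(3,-1) - cos(5t)·(2,-1)).
General solution: C_1X_1 + C_2X_2.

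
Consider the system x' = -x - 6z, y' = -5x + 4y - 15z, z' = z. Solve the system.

x(t) = c_2e^(-t) - 3c_3e^(t), y(t) = -c_1e^(4t) + c_2e^(-t), z(t) = c_3e^(t)

Coefficient matrix A = [[-1, 0, -6], [-5, 4, -15], [0, 0, 1]].
det(A - λI) = 0 gives eigenvalues λ = 4, -1, 1.
For λ=4: eigenvector (0,-1,0).
For λ=-1: eigenvector (1,1,0).
For λ=1: eigenvector (-3,0,1).
General solution: c_1e^(4t)(0,-1,0) + c_2e^(-t)(1,1,0) + c_3e^(t)(-3,0,1).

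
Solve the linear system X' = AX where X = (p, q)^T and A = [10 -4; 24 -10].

p(t) = -C_1e^(-2t) + C_2e^(2t), q(t) = -3C_1e^(-2t) + 2C_2e^(2t)

Coefficient matrix A = [[10, -4], [24, -10]].
Characteristic polynomial det(A - λI) = λ^2 - 4 = 0.
Eigenvalues λ = -2, 2.
For λ=-2: (A-λI) row 1 is [12, -4], so an eigenvector is (-1, -3).
For λ=2: (A-λI) row 1 is [8, -4], so an eigenvector is (1, 2).
General solution: C_1e^(-2t)(-1,-3) + C_2e^(2t)(1,2).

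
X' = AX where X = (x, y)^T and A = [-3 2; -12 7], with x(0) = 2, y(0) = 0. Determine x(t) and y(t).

Coefficient matrix A = [[-3, 2], [-12, 7]].
Characteristic polynomial det(A - λI) = λ^2 - 4λ + 3 = 0.
Eigenvalues λ = 1, 3.
For λ=1: (A-λI) row 1 is [-4, 2], so an eigenvector is (1, 2).
For λ=3: (A-λI) row 1 is [-6, 2], so an eigenvector is (-1, -3).
General solution: c_1e^(t)(1,2) + c_2e^(3t)(-1,-3).
Applying x(0)=2, y(0)=0 gives c_1=6, c_2=4.

x(t) = -4e^(3t) + 6e^(t), y(t) = -12e^(3t) + 12e^(t)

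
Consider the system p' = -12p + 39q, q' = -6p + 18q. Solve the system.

p(t) = -2C_1e^(3t)sin(3t) + 3C_1e^(3t)cos(3t) + 3C_2e^(3t)sin(3t) + 2C_2e^(3t)cos(3t), q(t) = -C_1e^(3t)sin(3t) + C_1e^(3t)cos(3t) + C_2e^(3t)sin(3t) + C_2e^(3t)cos(3t)

Coefficient matrix A = [[-12, 39], [-6, 18]].
Characteristic polynomial det(A - λI) = λ^2 - 6λ + 18 = 0.
Eigenvalues λ = 3 ± 3i (complex conjugate pair).
For λ=3+3i: an eigenvector is (3,1) - i(-2,-1) = (3 + 2i, 1 + i).
A real fundamental pair from Re and Im of e^((3+3i)t)v: X_1 = e^(3t)(cos(3t)·(3,1) + sin(3t)·(-2,-1)), X_2 = e^(3t)(sin(3t)·(3,1) - cos(3t)·(-2,-1)).
General solution: C_1X_1 + C_2X_2.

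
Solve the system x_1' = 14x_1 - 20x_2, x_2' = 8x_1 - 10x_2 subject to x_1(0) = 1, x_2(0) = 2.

Coefficient matrix A = [[14, -20], [8, -10]].
Characteristic polynomial det(A - λI) = λ^2 - 4λ + 20 = 0.
Eigenvalues λ = 2 ± 4i (complex conjugate pair).
For λ=2+4i: an eigenvector is (-2,-1) - i(-1,-1) = (-2 + i, -1 + i).
A real fundamental pair from Re and Im of e^((2+4i)t)v: X_1 = e^(2t)(cos(4t)·(-2,-1) + sin(4t)·(-1,-1)), X_2 = e^(2t)(sin(4t)·(-2,-1) - cos(4t)·(-1,-1)).
General solution: c_1X_1 + c_2X_2.
Applying x_1(0)=1, x_2(0)=2 gives c_1=1, c_2=3.

x_1(t) = -7e^(2t)sin(4t) + e^(2t)cos(4t), x_2(t) = -4e^(2t)sin(4t) + 2e^(2t)cos(4t)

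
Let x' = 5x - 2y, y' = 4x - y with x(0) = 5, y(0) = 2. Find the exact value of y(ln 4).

488

A = [[5,-2],[4,-1]]; eigenvalues λ = 1, 3.
Eigenvectors: (1,2) for λ=1, (1,1) for λ=3.
From the initial condition, c_1 = -3, c_2 = 8.
y(ln 4) = (-3)(4^1)(2) + (8)(4^3)(1) = 488.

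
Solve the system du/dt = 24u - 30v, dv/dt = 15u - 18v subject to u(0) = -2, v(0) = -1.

Coefficient matrix A = [[24, -30], [15, -18]].
Characteristic polynomial det(A - λI) = λ^2 - 6λ + 18 = 0.
Eigenvalues λ = 3 ± 3i (complex conjugate pair).
For λ=3+3i: an eigenvector is (3,2) - i(1,1) = (3 - i, 2 - i).
A real fundamental pair from Re and Im of e^((3+3i)t)v: X_1 = e^(3t)(cos(3t)·(3,2) + sin(3t)·(1,1)), X_2 = e^(3t)(sin(3t)·(3,2) - cos(3t)·(1,1)).
General solution: K_1X_1 + K_2X_2.
Applying u(0)=-2, v(0)=-1 gives K_1=-1, K_2=-1.

u(t) = -4e^(3t)sin(3t) - 2e^(3t)cos(3t), v(t) = -3e^(3t)sin(3t) - e^(3t)cos(3t)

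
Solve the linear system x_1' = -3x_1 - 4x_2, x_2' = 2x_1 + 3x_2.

Coefficient matrix A = [[-3, -4], [2, 3]].
Characteristic polynomial det(A - λI) = λ^2 - 1 = 0.
Eigenvalues λ = 1, -1.
For λ=1: (A-λI) row 1 is [-4, -4], so an eigenvector is (1, -1).
For λ=-1: (A-λI) row 1 is [-2, -4], so an eigenvector is (2, -1).
General solution: c_1e^(t)(1,-1) + c_2e^(-t)(2,-1).

x_1(t) = c_1e^(t) + 2c_2e^(-t), x_2(t) = -c_1e^(t) - c_2e^(-t)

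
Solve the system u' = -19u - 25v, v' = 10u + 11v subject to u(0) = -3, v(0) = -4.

Coefficient matrix A = [[-19, -25], [10, 11]].
Characteristic polynomial det(A - λI) = λ^2 + 8λ + 41 = 0.
Eigenvalues λ = -4 ± 5i (complex conjugate pair).
For λ=-4+5i: an eigenvector is (-2,1) - i(1,-1) = (-2 - i, 1 + i).
A real fundamental pair from Re and Im of e^((-4+5i)t)v: X_1 = e^(-4t)(cos(5t)·(-2,1) + sin(5t)·(1,-1)), X_2 = e^(-4t)(sin(5t)·(-2,1) - cos(5t)·(1,-1)).
General solution: C_1X_1 + C_2X_2.
Applying u(0)=-3, v(0)=-4 gives C_1=7, C_2=-11.

u(t) = 29e^(-4t)sin(5t) - 3e^(-4t)cos(5t), v(t) = -18e^(-4t)sin(5t) - 4e^(-4t)cos(5t)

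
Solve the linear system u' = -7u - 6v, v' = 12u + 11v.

Coefficient matrix A = [[-7, -6], [12, 11]].
Characteristic polynomial det(A - λI) = λ^2 - 4λ - 5 = 0.
Eigenvalues λ = -1, 5.
For λ=-1: (A-λI) row 1 is [-6, -6], so an eigenvector is (-1, 1).
For λ=5: (A-λI) row 1 is [-12, -6], so an eigenvector is (-1, 2).
General solution: K_1e^(-t)(-1,1) + K_2e^(5t)(-1,2).

u(t) = -K_1e^(-t) - K_2e^(5t), v(t) = K_1e^(-t) + 2K_2e^(5t)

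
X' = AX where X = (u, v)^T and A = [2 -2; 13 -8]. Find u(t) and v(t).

u(t) = K_1e^(-3t)sin(t) - K_1e^(-3t)cos(t) - K_2e^(-3t)sin(t) - K_2e^(-3t)cos(t), v(t) = 2K_1e^(-3t)sin(t) - 3K_1e^(-3t)cos(t) - 3K_2e^(-3t)sin(t) - 2K_2e^(-3t)cos(t)

Coefficient matrix A = [[2, -2], [13, -8]].
Characteristic polynomial det(A - λI) = λ^2 + 6λ + 10 = 0.
Eigenvalues λ = -3 ± i (complex conjugate pair).
For λ=-3+i: an eigenvector is (-1,-3) - i(1,2) = (-1 - i, -3 - 2i).
A real fundamental pair from Re and Im of e^((-3+i)t)v: X_1 = e^(-3t)(cos(t)·(-1,-3) + sin(t)·(1,2)), X_2 = e^(-3t)(sin(t)·(-1,-3) - cos(t)·(1,2)).
General solution: K_1X_1 + K_2X_2.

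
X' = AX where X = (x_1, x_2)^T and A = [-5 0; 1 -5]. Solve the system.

x_1(t) = -c_2e^(-5t), x_2(t) = -c_1e^(-5t) - c_2te^(-5t) - 2c_2e^(-5t)

Coefficient matrix A = [[-5, 0], [1, -5]].
Characteristic polynomial det(A - λI) = λ^2 + 10λ + 25 = 0.
Single eigenvalue λ = -5 with algebraic multiplicity 2.
Eigenvector v = (0,-1); generalized eigenvector w with (A-λI)w=v is (-1,-2).
General solution: e^(-5t)[c_1·v + c_2·(t·v + w)].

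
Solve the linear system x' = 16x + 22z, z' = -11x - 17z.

Coefficient matrix A = [[16, 22], [-11, -17]].
Characteristic polynomial det(A - λI) = λ^2 + λ - 30 = 0.
Eigenvalues λ = 5, -6.
For λ=5: (A-λI) row 1 is [11, 22], so an eigenvector is (2, -1).
For λ=-6: (A-λI) row 1 is [22, 22], so an eigenvector is (-1, 1).
General solution: C_1e^(5t)(2,-1) + C_2e^(-6t)(-1,1).

x(t) = 2C_1e^(5t) - C_2e^(-6t), z(t) = -C_1e^(5t) + C_2e^(-6t)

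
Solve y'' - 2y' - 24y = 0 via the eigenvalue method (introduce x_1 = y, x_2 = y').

Let x_1 = y, x_2 = y'. Then x_1' = x_2 and x_2' = 24x_1 + 2x_2.
A = [[0,1],[24,2]]; det(A-λI) = λ^2 - 2λ - 24.
Eigenvalues λ = -4, 6 with eigenvectors (1,-4), (1,6).

y(t) = K_1e^(-4t) + K_2e^(6t)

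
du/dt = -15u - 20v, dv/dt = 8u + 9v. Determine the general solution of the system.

u(t) = -K_1e^(-3t)sin(4t) + 2K_1e^(-3t)cos(4t) + 2K_2e^(-3t)sin(4t) + K_2e^(-3t)cos(4t), v(t) = K_1e^(-3t)sin(4t) - K_1e^(-3t)cos(4t) - K_2e^(-3t)sin(4t) - K_2e^(-3t)cos(4t)

Coefficient matrix A = [[-15, -20], [8, 9]].
Characteristic polynomial det(A - λI) = λ^2 + 6λ + 25 = 0.
Eigenvalues λ = -3 ± 4i (complex conjugate pair).
For λ=-3+4i: an eigenvector is (2,-1) - i(-1,1) = (2 + i, -1 - i).
A real fundamental pair from Re and Im of e^((-3+4i)t)v: X_1 = e^(-3t)(cos(4t)·(2,-1) + sin(4t)·(-1,1)), X_2 = e^(-3t)(sin(4t)·(2,-1) - cos(4t)·(-1,1)).
General solution: K_1X_1 + K_2X_2.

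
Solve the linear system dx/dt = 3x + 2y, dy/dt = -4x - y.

Coefficient matrix A = [[3, 2], [-4, -1]].
Characteristic polynomial det(A - λI) = λ^2 - 2λ + 5 = 0.
Eigenvalues λ = 1 ± 2i (complex conjugate pair).
For λ=1+2i: an eigenvector is (0,1) - i(1,-1) = (0 - i, 1 + i).
A real fundamental pair from Re and Im of e^((1+2i)t)v: X_1 = e^(t)(cos(2t)·(0,1) + sin(2t)·(1,-1)), X_2 = e^(t)(sin(2t)·(0,1) - cos(2t)·(1,-1)).
General solution: C_1X_1 + C_2X_2.

x(t) = C_1e^(t)sin(2t) - C_2e^(t)cos(2t), y(t) = -C_1e^(t)sin(2t) + C_1e^(t)cos(2t) + C_2e^(t)sin(2t) + C_2e^(t)cos(2t)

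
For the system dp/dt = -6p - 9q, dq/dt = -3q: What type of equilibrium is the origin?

stable node

A = [[-6,-9],[0,-3]]; det(A-λI) = λ^2 + 9λ + 18.
λ = -3, -6: both negative.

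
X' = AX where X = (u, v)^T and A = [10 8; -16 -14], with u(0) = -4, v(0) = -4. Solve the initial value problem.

u(t) = -12e^(2t) + 8e^(-6t), v(t) = 12e^(2t) - 16e^(-6t)

Coefficient matrix A = [[10, 8], [-16, -14]].
Characteristic polynomial det(A - λI) = λ^2 + 4λ - 12 = 0.
Eigenvalues λ = -6, 2.
For λ=-6: (A-λI) row 1 is [16, 8], so an eigenvector is (1, -2).
For λ=2: (A-λI) row 1 is [8, 8], so an eigenvector is (1, -1).
General solution: K_1e^(-6t)(1,-2) + K_2e^(2t)(1,-1).
Applying u(0)=-4, v(0)=-4 gives K_1=8, K_2=-12.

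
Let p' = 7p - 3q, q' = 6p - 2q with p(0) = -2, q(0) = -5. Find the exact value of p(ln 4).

244

A = [[7,-3],[6,-2]]; eigenvalues λ = 1, 4.
Eigenvectors: (1,2) for λ=1, (1,1) for λ=4.
From the initial condition, c_1 = -3, c_2 = 1.
p(ln 4) = (-3)(4^1)(1) + (1)(4^4)(1) = 244.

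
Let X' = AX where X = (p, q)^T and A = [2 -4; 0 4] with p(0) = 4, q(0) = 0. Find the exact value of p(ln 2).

16

A = [[2,-4],[0,4]]; eigenvalues λ = 4, 2.
Eigenvectors: (-2,1) for λ=4, (-1,0) for λ=2.
From the initial condition, c_1 = 0, c_2 = -4.
p(ln 2) = (0)(2^4)(-2) + (-4)(2^2)(-1) = 16.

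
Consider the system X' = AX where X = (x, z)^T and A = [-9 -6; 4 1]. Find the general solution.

Coefficient matrix A = [[-9, -6], [4, 1]].
Characteristic polynomial det(A - λI) = λ^2 + 8λ + 15 = 0.
Eigenvalues λ = -3, -5.
For λ=-3: (A-λI) row 1 is [-6, -6], so an eigenvector is (1, -1).
For λ=-5: (A-λI) row 1 is [-4, -6], so an eigenvector is (3, -2).
General solution: C_1e^(-3t)(1,-1) + C_2e^(-5t)(3,-2).

x(t) = C_1e^(-3t) + 3C_2e^(-5t), z(t) = -C_1e^(-3t) - 2C_2e^(-5t)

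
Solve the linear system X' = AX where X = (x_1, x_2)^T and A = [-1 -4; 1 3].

Coefficient matrix A = [[-1, -4], [1, 3]].
Characteristic polynomial det(A - λI) = λ^2 - 2λ + 1 = 0.
Single eigenvalue λ = 1 with algebraic multiplicity 2.
Eigenvector v = (2,-1); generalized eigenvector w with (A-λI)w=v is (3,-2).
General solution: e^(t)[c_1·v + c_2·(t·v + w)].

x_1(t) = 2c_1e^(t) + 2c_2te^(t) + 3c_2e^(t), x_2(t) = -c_1e^(t) - c_2te^(t) - 2c_2e^(t)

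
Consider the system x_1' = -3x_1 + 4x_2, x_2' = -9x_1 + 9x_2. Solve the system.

Coefficient matrix A = [[-3, 4], [-9, 9]].
Characteristic polynomial det(A - λI) = λ^2 - 6λ + 9 = 0.
Single eigenvalue λ = 3 with algebraic multiplicity 2.
Eigenvector v = (2,3); generalized eigenvector w with (A-λI)w=v is (1,2).
General solution: e^(3t)[C_1·v + C_2·(t·v + w)].

x_1(t) = 2C_1e^(3t) + 2C_2te^(3t) + C_2e^(3t), x_2(t) = 3C_1e^(3t) + 3C_2te^(3t) + 2C_2e^(3t)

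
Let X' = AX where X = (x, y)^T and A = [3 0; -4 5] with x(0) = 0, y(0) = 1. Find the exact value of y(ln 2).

A = [[3,0],[-4,5]]; eigenvalues λ = 3, 5.
Eigenvectors: (-1,-2) for λ=3, (0,1) for λ=5.
From the initial condition, c_1 = 0, c_2 = 1.
y(ln 2) = (0)(2^3)(-2) + (1)(2^5)(1) = 32.

32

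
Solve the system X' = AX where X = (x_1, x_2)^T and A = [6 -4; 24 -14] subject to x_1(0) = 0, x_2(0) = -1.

x_1(t) = e^(-2t) - e^(-6t), x_2(t) = 2e^(-2t) - 3e^(-6t)

Coefficient matrix A = [[6, -4], [24, -14]].
Characteristic polynomial det(A - λI) = λ^2 + 8λ + 12 = 0.
Eigenvalues λ = -2, -6.
For λ=-2: (A-λI) row 1 is [8, -4], so an eigenvector is (1, 2).
For λ=-6: (A-λI) row 1 is [12, -4], so an eigenvector is (1, 3).
General solution: c_1e^(-2t)(1,2) + c_2e^(-6t)(1,3).
Applying x_1(0)=0, x_2(0)=-1 gives c_1=1, c_2=-1.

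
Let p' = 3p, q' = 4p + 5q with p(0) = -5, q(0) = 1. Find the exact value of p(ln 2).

A = [[3,0],[4,5]]; eigenvalues λ = 5, 3.
Eigenvectors: (0,1) for λ=5, (-1,2) for λ=3.
From the initial condition, c_1 = -9, c_2 = 5.
p(ln 2) = (-9)(2^5)(0) + (5)(2^3)(-1) = -40.

-40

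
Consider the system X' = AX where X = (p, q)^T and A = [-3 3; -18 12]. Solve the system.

Coefficient matrix A = [[-3, 3], [-18, 12]].
Characteristic polynomial det(A - λI) = λ^2 - 9λ + 18 = 0.
Eigenvalues λ = 3, 6.
For λ=3: (A-λI) row 1 is [-6, 3], so an eigenvector is (-1, -2).
For λ=6: (A-λI) row 1 is [-9, 3], so an eigenvector is (1, 3).
General solution: c_1e^(3t)(-1,-2) + c_2e^(6t)(1,3).

p(t) = -c_1e^(3t) + c_2e^(6t), q(t) = -2c_1e^(3t) + 3c_2e^(6t)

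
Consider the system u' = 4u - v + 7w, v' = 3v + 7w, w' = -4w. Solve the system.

Coefficient matrix A = [[4, -1, 7], [0, 3, 7], [0, 0, -4]].
det(A - λI) = 0 gives eigenvalues λ = 4, 3, -4.
For λ=4: eigenvector (1,0,0).
For λ=3: eigenvector (1,1,0).
For λ=-4: eigenvector (-1,-1,1).
General solution: c_1e^(4t)(1,0,0) + c_2e^(3t)(1,1,0) + c_3e^(-4t)(-1,-1,1).

u(t) = c_1e^(4t) + c_2e^(3t) - c_3e^(-4t), v(t) = c_2e^(3t) - c_3e^(-4t), w(t) = c_3e^(-4t)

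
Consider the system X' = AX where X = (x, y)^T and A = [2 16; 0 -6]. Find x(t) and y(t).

x(t) = -c_1e^(2t) + 2c_2e^(-6t), y(t) = -c_2e^(-6t)

Coefficient matrix A = [[2, 16], [0, -6]].
Characteristic polynomial det(A - λI) = λ^2 + 4λ - 12 = 0.
Eigenvalues λ = 2, -6.
For λ=2: (A-λI) row 1 is [0, 16], so an eigenvector is (-1, 0).
For λ=-6: (A-λI) row 1 is [8, 16], so an eigenvector is (2, -1).
General solution: c_1e^(2t)(-1,0) + c_2e^(-6t)(2,-1).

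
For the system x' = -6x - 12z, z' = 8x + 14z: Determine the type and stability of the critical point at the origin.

unstable node

A = [[-6,-12],[8,14]]; det(A-λI) = λ^2 - 8λ + 12.
λ = 2, 6: both positive.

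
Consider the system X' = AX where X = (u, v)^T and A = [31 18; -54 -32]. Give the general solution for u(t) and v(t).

Coefficient matrix A = [[31, 18], [-54, -32]].
Characteristic polynomial det(A - λI) = λ^2 + λ - 20 = 0.
Eigenvalues λ = -5, 4.
For λ=-5: (A-λI) row 1 is [36, 18], so an eigenvector is (1, -2).
For λ=4: (A-λI) row 1 is [27, 18], so an eigenvector is (2, -3).
General solution: c_1e^(-5t)(1,-2) + c_2e^(4t)(2,-3).

u(t) = c_1e^(-5t) + 2c_2e^(4t), v(t) = -2c_1e^(-5t) - 3c_2e^(4t)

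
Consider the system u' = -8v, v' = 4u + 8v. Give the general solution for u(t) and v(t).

Coefficient matrix A = [[0, -8], [4, 8]].
Characteristic polynomial det(A - λI) = λ^2 - 8λ + 32 = 0.
Eigenvalues λ = 4 ± 4i (complex conjugate pair).
For λ=4+4i: an eigenvector is (-1,0) - i(1,-1) = (-1 - i, 0 + i).
A real fundamental pair from Re and Im of e^((4+4i)t)v: X_1 = e^(4t)(cos(4t)·(-1,0) + sin(4t)·(1,-1)), X_2 = e^(4t)(sin(4t)·(-1,0) - cos(4t)·(1,-1)).
General solution: K_1X_1 + K_2X_2.

u(t) = K_1e^(4t)sin(4t) - K_1e^(4t)cos(4t) - K_2e^(4t)sin(4t) - K_2e^(4t)cos(4t), v(t) = -K_1e^(4t)sin(4t) + K_2e^(4t)cos(4t)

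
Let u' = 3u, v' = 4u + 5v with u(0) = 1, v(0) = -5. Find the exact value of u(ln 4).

64

A = [[3,0],[4,5]]; eigenvalues λ = 3, 5.
Eigenvectors: (1,-2) for λ=3, (0,-1) for λ=5.
From the initial condition, c_1 = 1, c_2 = 3.
u(ln 4) = (1)(4^3)(1) + (3)(4^5)(0) = 64.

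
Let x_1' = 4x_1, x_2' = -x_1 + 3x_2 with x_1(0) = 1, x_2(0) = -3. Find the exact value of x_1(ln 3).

A = [[4,0],[-1,3]]; eigenvalues λ = 4, 3.
Eigenvectors: (1,-1) for λ=4, (0,1) for λ=3.
From the initial condition, c_1 = 1, c_2 = -2.
x_1(ln 3) = (1)(3^4)(1) + (-2)(3^3)(0) = 81.

81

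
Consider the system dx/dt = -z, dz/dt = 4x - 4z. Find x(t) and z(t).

x(t) = C_1e^(-2t) + C_2te^(-2t) + C_2e^(-2t), z(t) = 2C_1e^(-2t) + 2C_2te^(-2t) + C_2e^(-2t)

Coefficient matrix A = [[0, -1], [4, -4]].
Characteristic polynomial det(A - λI) = λ^2 + 4λ + 4 = 0.
Single eigenvalue λ = -2 with algebraic multiplicity 2.
Eigenvector v = (1,2); generalized eigenvector w with (A-λI)w=v is (1,1).
General solution: e^(-2t)[C_1·v + C_2·(t·v + w)].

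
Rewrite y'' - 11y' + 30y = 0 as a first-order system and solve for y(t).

Let x_1 = y, x_2 = y'. Then x_1' = x_2 and x_2' = -30x_1 + 11x_2.
A = [[0,1],[-30,11]]; det(A-λI) = λ^2 - 11λ + 30.
Eigenvalues λ = 5, 6 with eigenvectors (1,5), (1,6).

y(t) = C_1e^(5t) + C_2e^(6t)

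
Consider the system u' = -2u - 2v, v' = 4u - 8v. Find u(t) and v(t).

u(t) = C_1e^(-4t) + C_2e^(-6t), v(t) = C_1e^(-4t) + 2C_2e^(-6t)

Coefficient matrix A = [[-2, -2], [4, -8]].
Characteristic polynomial det(A - λI) = λ^2 + 10λ + 24 = 0.
Eigenvalues λ = -4, -6.
For λ=-4: (A-λI) row 1 is [2, -2], so an eigenvector is (1, 1).
For λ=-6: (A-λI) row 1 is [4, -2], so an eigenvector is (1, 2).
General solution: C_1e^(-4t)(1,1) + C_2e^(-6t)(1,2).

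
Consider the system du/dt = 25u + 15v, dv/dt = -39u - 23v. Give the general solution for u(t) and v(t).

u(t) = -C_1e^(t)sin(3t) - 2C_1e^(t)cos(3t) - 2C_2e^(t)sin(3t) + C_2e^(t)cos(3t), v(t) = 2C_1e^(t)sin(3t) + 3C_1e^(t)cos(3t) + 3C_2e^(t)sin(3t) - 2C_2e^(t)cos(3t)

Coefficient matrix A = [[25, 15], [-39, -23]].
Characteristic polynomial det(A - λI) = λ^2 - 2λ + 10 = 0.
Eigenvalues λ = 1 ± 3i (complex conjugate pair).
For λ=1+3i: an eigenvector is (-2,3) - i(-1,2) = (-2 + i, 3 - 2i).
A real fundamental pair from Re and Im of e^((1+3i)t)v: X_1 = e^(t)(cos(3t)·(-2,3) + sin(3t)·(-1,2)), X_2 = e^(t)(sin(3t)·(-2,3) - cos(3t)·(-1,2)).
General solution: C_1X_1 + C_2X_2.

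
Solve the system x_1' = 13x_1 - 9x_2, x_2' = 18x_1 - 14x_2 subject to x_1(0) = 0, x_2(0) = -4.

x_1(t) = 4e^(4t) - 4e^(-5t), x_2(t) = 4e^(4t) - 8e^(-5t)

Coefficient matrix A = [[13, -9], [18, -14]].
Characteristic polynomial det(A - λI) = λ^2 + λ - 20 = 0.
Eigenvalues λ = -5, 4.
For λ=-5: (A-λI) row 1 is [18, -9], so an eigenvector is (-1, -2).
For λ=4: (A-λI) row 1 is [9, -9], so an eigenvector is (1, 1).
General solution: C_1e^(-5t)(-1,-2) + C_2e^(4t)(1,1).
Applying x_1(0)=0, x_2(0)=-4 gives C_1=4, C_2=4.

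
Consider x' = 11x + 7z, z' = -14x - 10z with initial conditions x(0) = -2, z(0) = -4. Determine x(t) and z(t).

x(t) = -8e^(4t) + 6e^(-3t), z(t) = 8e^(4t) - 12e^(-3t)

Coefficient matrix A = [[11, 7], [-14, -10]].
Characteristic polynomial det(A - λI) = λ^2 - λ - 12 = 0.
Eigenvalues λ = -3, 4.
For λ=-3: (A-λI) row 1 is [14, 7], so an eigenvector is (1, -2).
For λ=4: (A-λI) row 1 is [7, 7], so an eigenvector is (1, -1).
General solution: c_1e^(-3t)(1,-2) + c_2e^(4t)(1,-1).
Applying x(0)=-2, z(0)=-4 gives c_1=6, c_2=-8.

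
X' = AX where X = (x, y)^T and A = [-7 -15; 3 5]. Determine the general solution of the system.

x(t) = 2K_1e^(-t)sin(3t) - K_1e^(-t)cos(3t) - K_2e^(-t)sin(3t) - 2K_2e^(-t)cos(3t), y(t) = -K_1e^(-t)sin(3t) + K_2e^(-t)cos(3t)

Coefficient matrix A = [[-7, -15], [3, 5]].
Characteristic polynomial det(A - λI) = λ^2 + 2λ + 10 = 0.
Eigenvalues λ = -1 ± 3i (complex conjugate pair).
For λ=-1+3i: an eigenvector is (-1,0) - i(2,-1) = (-1 - 2i, 0 + i).
A real fundamental pair from Re and Im of e^((-1+3i)t)v: X_1 = e^(-t)(cos(3t)·(-1,0) + sin(3t)·(2,-1)), X_2 = e^(-t)(sin(3t)·(-1,0) - cos(3t)·(2,-1)).
General solution: K_1X_1 + K_2X_2.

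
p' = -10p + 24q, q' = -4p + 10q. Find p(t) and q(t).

p(t) = 2C_1e^(2t) + 3C_2e^(-2t), q(t) = C_1e^(2t) + C_2e^(-2t)

Coefficient matrix A = [[-10, 24], [-4, 10]].
Characteristic polynomial det(A - λI) = λ^2 - 4 = 0.
Eigenvalues λ = 2, -2.
For λ=2: (A-λI) row 1 is [-12, 24], so an eigenvector is (2, 1).
For λ=-2: (A-λI) row 1 is [-8, 24], so an eigenvector is (3, 1).
General solution: C_1e^(2t)(2,1) + C_2e^(-2t)(3,1).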